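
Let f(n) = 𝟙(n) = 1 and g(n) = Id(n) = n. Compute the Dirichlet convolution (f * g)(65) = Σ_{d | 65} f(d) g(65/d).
(𝟙 * Id)(65) = 84

Divisors of 65: [1, 5, 13, 65]. For each d | 65:
  d = 1: 𝟙(1) · Id(65/1) = 1 · 65 = 65
  d = 5: 𝟙(5) · Id(65/5) = 1 · 13 = 13
  d = 13: 𝟙(13) · Id(65/13) = 1 · 5 = 5
  d = 65: 𝟙(65) · Id(65/65) = 1 · 1 = 1
Summing: (𝟙 * Id)(65) = 65 + 13 + 5 + 1 = 84.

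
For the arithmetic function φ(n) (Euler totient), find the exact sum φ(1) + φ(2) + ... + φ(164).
Σ_{n ≤ 164} φ(n) = 8234

Compute φ(n) for each 1 ≤ n ≤ 164: φ(1) = 1, φ(2) = 1, φ(3) = 2, φ(4) = 2, φ(5) = 4, φ(6) = 2, φ(7) = 6, φ(8) = 4, φ(9) = 6, φ(10) = 4, φ(11) = 10, φ(12) = 4, φ(13) = 12, φ(14) = 6, φ(15) = 8, φ(16) = 8, φ(17) = 16, φ(18) = 6, φ(19) = 18, φ(20) = 8, φ(21) = 12, φ(22) = 10, φ(23) = 22, φ(24) = 8, φ(25) = 20, φ(26) = 12, φ(27) = 18, φ(28) = 12, φ(29) = 28, φ(30) = 8, φ(31) = 30, φ(32) = 16, φ(33) = 20, φ(34) = 16, φ(35) = 24, φ(36) = 12, φ(37) = 36, φ(38) = 18, φ(39) = 24, φ(40) = 16, φ(41) = 40, φ(42) = 12, φ(43) = 42, φ(44) = 20, φ(45) = 24, φ(46) = 22, φ(47) = 46, φ(48) = 16, φ(49) = 42, φ(50) = 20, φ(51) = 32, φ(52) = 24, φ(53) = 52, φ(54) = 18, φ(55) = 40, φ(56) = 24, φ(57) = 36, φ(58) = 28, φ(59) = 58, φ(60) = 16, φ(61) = 60, φ(62) = 30, φ(63) = 36, φ(64) = 32, φ(65) = 48, φ(66) = 20, φ(67) = 66, φ(68) = 32, φ(69) = 44, φ(70) = 24, φ(71) = 70, φ(72) = 24, φ(73) = 72, φ(74) = 36, φ(75) = 40, φ(76) = 36, φ(77) = 60, φ(78) = 24, φ(79) = 78, φ(80) = 32, φ(81) = 54, φ(82) = 40, φ(83) = 82, φ(84) = 24, φ(85) = 64, φ(86) = 42, φ(87) = 56, φ(88) = 40, φ(89) = 88, φ(90) = 24, φ(91) = 72, φ(92) = 44, φ(93) = 60, φ(94) = 46, φ(95) = 72, φ(96) = 32, φ(97) = 96, φ(98) = 42, φ(99) = 60, φ(100) = 40, φ(101) = 100, φ(102) = 32, φ(103) = 102, φ(104) = 48, φ(105) = 48, φ(106) = 52, φ(107) = 106, φ(108) = 36, φ(109) = 108, φ(110) = 40, φ(111) = 72, φ(112) = 48, φ(113) = 112, φ(114) = 36, φ(115) = 88, φ(116) = 56, φ(117) = 72, φ(118) = 58, φ(119) = 96, φ(120) = 32, φ(121) = 110, φ(122) = 60, φ(123) = 80, φ(124) = 60, φ(125) = 100, φ(126) = 36, φ(127) = 126, φ(128) = 64, φ(129) = 84, φ(130) = 48, φ(131) = 130, φ(132) = 40, φ(133) = 108, φ(134) = 66, φ(135) = 72, φ(136) = 64, φ(137) = 136, φ(138) = 44, φ(139) = 138, φ(140) = 48, φ(141) = 92, φ(142) = 70, φ(143) = 120, φ(144) = 48, φ(145) = 112, φ(146) = 72, φ(147) = 84, φ(148) = 72, φ(149) = 148, φ(150) = 40, φ(151) = 150, φ(152) = 72, φ(153) = 96, φ(154) = 60, φ(155) = 120, φ(156) = 48, φ(157) = 156, φ(158) = 78, φ(159) = 104, φ(160) = 64, φ(161) = 132, φ(162) = 54, φ(163) = 162, φ(164) = 80. Summing all 164 values: 8234. (Average order: Σ_{n ≤ x} φ(n) ~ (3/π²) x². For x = 164, (3/π²)·164² ≈ 8175.40.)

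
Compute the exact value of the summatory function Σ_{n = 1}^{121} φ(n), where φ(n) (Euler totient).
Σ_{n ≤ 121} φ(n) = 4496

Compute φ(n) for each 1 ≤ n ≤ 121: φ(1) = 1, φ(2) = 1, φ(3) = 2, φ(4) = 2, φ(5) = 4, φ(6) = 2, φ(7) = 6, φ(8) = 4, φ(9) = 6, φ(10) = 4, φ(11) = 10, φ(12) = 4, φ(13) = 12, φ(14) = 6, φ(15) = 8, φ(16) = 8, φ(17) = 16, φ(18) = 6, φ(19) = 18, φ(20) = 8, φ(21) = 12, φ(22) = 10, φ(23) = 22, φ(24) = 8, φ(25) = 20, φ(26) = 12, φ(27) = 18, φ(28) = 12, φ(29) = 28, φ(30) = 8, φ(31) = 30, φ(32) = 16, φ(33) = 20, φ(34) = 16, φ(35) = 24, φ(36) = 12, φ(37) = 36, φ(38) = 18, φ(39) = 24, φ(40) = 16, φ(41) = 40, φ(42) = 12, φ(43) = 42, φ(44) = 20, φ(45) = 24, φ(46) = 22, φ(47) = 46, φ(48) = 16, φ(49) = 42, φ(50) = 20, φ(51) = 32, φ(52) = 24, φ(53) = 52, φ(54) = 18, φ(55) = 40, φ(56) = 24, φ(57) = 36, φ(58) = 28, φ(59) = 58, φ(60) = 16, φ(61) = 60, φ(62) = 30, φ(63) = 36, φ(64) = 32, φ(65) = 48, φ(66) = 20, φ(67) = 66, φ(68) = 32, φ(69) = 44, φ(70) = 24, φ(71) = 70, φ(72) = 24, φ(73) = 72, φ(74) = 36, φ(75) = 40, φ(76) = 36, φ(77) = 60, φ(78) = 24, φ(79) = 78, φ(80) = 32, φ(81) = 54, φ(82) = 40, φ(83) = 82, φ(84) = 24, φ(85) = 64, φ(86) = 42, φ(87) = 56, φ(88) = 40, φ(89) = 88, φ(90) = 24, φ(91) = 72, φ(92) = 44, φ(93) = 60, φ(94) = 46, φ(95) = 72, φ(96) = 32, φ(97) = 96, φ(98) = 42, φ(99) = 60, φ(100) = 40, φ(101) = 100, φ(102) = 32, φ(103) = 102, φ(104) = 48, φ(105) = 48, φ(106) = 52, φ(107) = 106, φ(108) = 36, φ(109) = 108, φ(110) = 40, φ(111) = 72, φ(112) = 48, φ(113) = 112, φ(114) = 36, φ(115) = 88, φ(116) = 56, φ(117) = 72, φ(118) = 58, φ(119) = 96, φ(120) = 32, φ(121) = 110. Summing all 121 values: 4496. (Average order: Σ_{n ≤ x} φ(n) ~ (3/π²) x². For x = 121, (3/π²)·121² ≈ 4450.33.)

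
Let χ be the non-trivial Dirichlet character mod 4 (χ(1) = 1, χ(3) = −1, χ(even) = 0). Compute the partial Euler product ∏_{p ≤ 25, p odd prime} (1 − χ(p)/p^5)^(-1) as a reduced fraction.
∏ = 19221914719363107239019289471588875/19296053991287416836128860852453376

The odd primes p ≤ 25 are [3, 5, 7, 11, 13, 17, 19, 23]. For each, χ(p) = 1 if p ≡ 1 mod 4, χ(p) = −1 if p ≡ 3 mod 4. Taking (1 − χ(p)/p^5)^(-1) = p^5/(p^5 − χ(p)): (1 − (-1)/3^5)^(-1) · (1 − (1)/5^5)^(-1) · (1 − (-1)/7^5)^(-1) · (1 − (-1)/11^5)^(-1) · (1 − (1)/13^5)^(-1) · (1 − (1)/17^5)^(-1) · (1 − (-1)/19^5)^(-1) · (1 − (-1)/23^5)^(-1) = 19221914719363107239019289471588875/19296053991287416836128860852453376.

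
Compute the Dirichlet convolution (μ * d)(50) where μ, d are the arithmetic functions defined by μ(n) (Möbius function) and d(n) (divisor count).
(μ * d)(50) = 1

Divisors of 50: [1, 2, 5, 10, 25, 50]. For each d | 50:
  d = 1: μ(1) · d(50/1) = 1 · 6 = 6
  d = 2: μ(2) · d(50/2) = -1 · 3 = -3
  d = 5: μ(5) · d(50/5) = -1 · 4 = -4
  d = 10: μ(10) · d(50/10) = 1 · 2 = 2
  d = 25: μ(25) · d(50/25) = 0 · 2 = 0
  d = 50: μ(50) · d(50/50) = 0 · 1 = 0
Summing: (μ * d)(50) = 6 + -3 + -4 + 2 + 0 + 0 = 1.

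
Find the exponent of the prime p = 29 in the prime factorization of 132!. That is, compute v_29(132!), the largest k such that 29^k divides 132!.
v_29(132!) = 4

Legendre's formula: v_p(n!) = Σ_{k ≥ 1} ⌊n / p^k⌋. For p = 29, n = 132, the terms are:
  ⌊132/29^1⌋ = ⌊132/29⌋ = 4
(the next term ⌊132/29^2⌋ = 0, terminating the sum). Summing: v_29(132!) = 4 = 4.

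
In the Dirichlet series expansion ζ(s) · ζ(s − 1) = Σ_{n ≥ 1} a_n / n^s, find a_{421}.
σ(421) = 422

In the product (Σ m^0/m^s)(Σ k / k^s) = Σ (Σ_{d | n} d) / n^s, the coefficient of 1/n^s is σ(n) = Σ_{d | n} d. For n = 421, divisors are [1, 421]; summing: σ(421) = 422.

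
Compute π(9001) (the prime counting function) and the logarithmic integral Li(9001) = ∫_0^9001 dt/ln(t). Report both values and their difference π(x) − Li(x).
π(9001) = 1118;  Li(9001) ≈ 1137.06;  π(x) − Li(x) ≈ -19.06.

Direct count of primes ≤ 9001 gives π(9001) = 1118. Numerical evaluation of the logarithmic integral gives Li(9001) ≈ 1137.06. The difference π(x) − Li(x) ≈ -19.06 is typically negative for small/moderate x (Li(x) overestimates), though Littlewood's theorem shows this sign changes infinitely often.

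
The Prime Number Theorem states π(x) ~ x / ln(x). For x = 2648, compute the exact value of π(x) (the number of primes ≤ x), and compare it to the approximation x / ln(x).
π(2648) = 383;  x/ln(x) ≈ 335.97;  relative error ≈ 12.28%.

Directly count primes up to 2648: π(2648) = 383. The PNT approximation gives 2648/ln(2648) ≈ 2648/7.88156 ≈ 335.97. Relative error (π(x) − x/ln(x)) / π(x) ≈ 12.28%; the approximation is known to undercount slightly (Li(x) is a better estimate).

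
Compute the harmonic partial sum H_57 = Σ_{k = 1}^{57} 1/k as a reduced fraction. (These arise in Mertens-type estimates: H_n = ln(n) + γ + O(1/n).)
H_57 = 253437484000080020709989/54749786241679275146400

Direct summation: H_57 = 1 + 1/2 + ... + 1/57. The least common denominator is lcm(1, ..., 57) = 164249358725037825439200; over this denominator the numerator is 164249358725037825439200 + 82124679362518912719600 + 54749786241679275146400 + 41062339681259456359800 + 32849871745007565087840 + 27374893120839637573200 + 23464194103576832205600 + 20531169840629728179900 + 18249928747226425048800 + 16424935872503782543920 + 14931759884094347767200 + 13687446560419818786600 + 12634566055772140418400 + 11732097051788416102800 + 10949957248335855029280 + 10265584920314864089950 + 9661726983825754437600 + 9124964373613212524400 + 8644703090791464496800 + 8212467936251891271960 + 7821398034525610735200 + 7465879942047173883600 + 7141276466305992410400 + 6843723280209909393300 + 6569974349001513017568 + 6317283027886070209200 + 6083309582408808349600 + 5866048525894208051400 + 5663770990518545704800 + 5474978624167927514640 + 5298366410485091143200 + 5132792460157432044975 + 4977253294698115922400 + 4830863491912877218800 + 4692838820715366441120 + 4562482186806606262200 + 4439171857433454741600 + 4322351545395732248400 + 4211522018590713472800 + 4106233968125945635980 + 4006081920122873791200 + 3910699017262805367600 + 3819752528489251754400 + 3732939971023586941800 + 3649985749445285009760 + 3570638233152996205200 + 3494667206915698413600 + 3421861640104954696650 + 3352027729082404600800 + 3284987174500756508784 + 3220575661275251479200 + 3158641513943035104600 + 3099044504245996706400 + 3041654791204404174800 + 2986351976818869553440 + 2933024262947104025700 + 2881567696930488165600 = 760312452000240062129967, so H_57 = 760312452000240062129967/164249358725037825439200; reducing by gcd(760312452000240062129967, 164249358725037825439200) = 3 gives 253437484000080020709989/54749786241679275146400 ≈ 4.62901. (The PNT-adjacent estimate ln(57) + γ ≈ 4.62027 matches within O(1/n).)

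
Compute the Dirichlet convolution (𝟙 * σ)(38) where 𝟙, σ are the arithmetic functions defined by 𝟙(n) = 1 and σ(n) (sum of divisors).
(𝟙 * σ)(38) = 84

Divisors of 38: [1, 2, 19, 38]. For each d | 38:
  d = 1: 𝟙(1) · σ(38/1) = 1 · 60 = 60
  d = 2: 𝟙(2) · σ(38/2) = 1 · 20 = 20
  d = 19: 𝟙(19) · σ(38/19) = 1 · 3 = 3
  d = 38: 𝟙(38) · σ(38/38) = 1 · 1 = 1
Summing: (𝟙 * σ)(38) = 60 + 20 + 3 + 1 = 84.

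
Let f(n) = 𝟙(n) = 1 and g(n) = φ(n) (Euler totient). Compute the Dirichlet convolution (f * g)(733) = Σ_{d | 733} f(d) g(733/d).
(𝟙 * φ)(733) = 733

Divisors of 733: [1, 733]. For each d | 733:
  d = 1: 𝟙(1) · φ(733/1) = 1 · 732 = 732
  d = 733: 𝟙(733) · φ(733/733) = 1 · 1 = 1
Summing: (𝟙 * φ)(733) = 732 + 1 = 733.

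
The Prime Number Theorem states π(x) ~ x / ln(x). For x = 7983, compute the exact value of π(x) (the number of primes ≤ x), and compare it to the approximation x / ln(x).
π(7983) = 1006;  x/ln(x) ≈ 888.47;  relative error ≈ 11.68%.

Directly count primes up to 7983: π(7983) = 1006. The PNT approximation gives 7983/ln(7983) ≈ 7983/8.98507 ≈ 888.47. Relative error (π(x) − x/ln(x)) / π(x) ≈ 11.68%; the approximation is known to undercount slightly (Li(x) is a better estimate).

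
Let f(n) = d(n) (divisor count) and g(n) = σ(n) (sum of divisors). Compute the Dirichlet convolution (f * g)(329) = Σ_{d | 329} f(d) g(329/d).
(d * σ)(329) = 500

Divisors of 329: [1, 7, 47, 329]. For each d | 329:
  d = 1: d(1) · σ(329/1) = 1 · 384 = 384
  d = 7: d(7) · σ(329/7) = 2 · 48 = 96
  d = 47: d(47) · σ(329/47) = 2 · 8 = 16
  d = 329: d(329) · σ(329/329) = 4 · 1 = 4
Summing: (d * σ)(329) = 384 + 96 + 16 + 4 = 500.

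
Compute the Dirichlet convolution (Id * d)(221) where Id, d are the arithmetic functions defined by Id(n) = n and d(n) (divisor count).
(Id * d)(221) = 285

Divisors of 221: [1, 13, 17, 221]. For each d | 221:
  d = 1: Id(1) · d(221/1) = 1 · 4 = 4
  d = 13: Id(13) · d(221/13) = 13 · 2 = 26
  d = 17: Id(17) · d(221/17) = 17 · 2 = 34
  d = 221: Id(221) · d(221/221) = 221 · 1 = 221
Summing: (Id * d)(221) = 4 + 26 + 34 + 221 = 285.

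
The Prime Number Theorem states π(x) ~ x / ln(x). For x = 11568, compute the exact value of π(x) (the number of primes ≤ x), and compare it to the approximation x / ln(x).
π(11568) = 1392;  x/ln(x) ≈ 1236.43;  relative error ≈ 11.18%.

Directly count primes up to 11568: π(11568) = 1392. The PNT approximation gives 11568/ln(11568) ≈ 11568/9.35600 ≈ 1236.43. Relative error (π(x) − x/ln(x)) / π(x) ≈ 11.18%; the approximation is known to undercount slightly (Li(x) is a better estimate).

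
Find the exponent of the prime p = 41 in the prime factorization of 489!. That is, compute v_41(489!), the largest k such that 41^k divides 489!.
v_41(489!) = 11

Legendre's formula: v_p(n!) = Σ_{k ≥ 1} ⌊n / p^k⌋. For p = 41, n = 489, the terms are:
  ⌊489/41^1⌋ = ⌊489/41⌋ = 11
(the next term ⌊489/41^2⌋ = 0, terminating the sum). Summing: v_41(489!) = 11 = 11.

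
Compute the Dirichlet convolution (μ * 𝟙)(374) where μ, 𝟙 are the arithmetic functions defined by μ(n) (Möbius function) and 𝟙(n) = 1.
(μ * 𝟙)(374) = 0

Divisors of 374: [1, 2, 11, 17, 22, 34, 187, 374]. For each d | 374:
  d = 1: μ(1) · 𝟙(374/1) = 1 · 1 = 1
  d = 2: μ(2) · 𝟙(374/2) = -1 · 1 = -1
  d = 11: μ(11) · 𝟙(374/11) = -1 · 1 = -1
  d = 17: μ(17) · 𝟙(374/17) = -1 · 1 = -1
  d = 22: μ(22) · 𝟙(374/22) = 1 · 1 = 1
  d = 34: μ(34) · 𝟙(374/34) = 1 · 1 = 1
  d = 187: μ(187) · 𝟙(374/187) = 1 · 1 = 1
  d = 374: μ(374) · 𝟙(374/374) = -1 · 1 = -1
Summing: (μ * 𝟙)(374) = 1 + -1 + -1 + -1 + 1 + 1 + 1 + -1 = 0.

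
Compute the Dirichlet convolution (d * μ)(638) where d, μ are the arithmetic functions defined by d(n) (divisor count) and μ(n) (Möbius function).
(d * μ)(638) = 1

Divisors of 638: [1, 2, 11, 22, 29, 58, 319, 638]. For each d | 638:
  d = 1: d(1) · μ(638/1) = 1 · -1 = -1
  d = 2: d(2) · μ(638/2) = 2 · 1 = 2
  d = 11: d(11) · μ(638/11) = 2 · 1 = 2
  d = 22: d(22) · μ(638/22) = 4 · -1 = -4
  d = 29: d(29) · μ(638/29) = 2 · 1 = 2
  d = 58: d(58) · μ(638/58) = 4 · -1 = -4
  d = 319: d(319) · μ(638/319) = 4 · -1 = -4
  d = 638: d(638) · μ(638/638) = 8 · 1 = 8
Summing: (d * μ)(638) = -1 + 2 + 2 + -4 + 2 + -4 + -4 + 8 = 1.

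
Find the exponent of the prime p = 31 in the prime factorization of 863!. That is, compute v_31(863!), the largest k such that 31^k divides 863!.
v_31(863!) = 27

Legendre's formula: v_p(n!) = Σ_{k ≥ 1} ⌊n / p^k⌋. For p = 31, n = 863, the terms are:
  ⌊863/31^1⌋ = ⌊863/31⌋ = 27
(the next term ⌊863/31^2⌋ = 0, terminating the sum). Summing: v_31(863!) = 27 = 27.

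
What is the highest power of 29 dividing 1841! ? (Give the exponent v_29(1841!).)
v_29(1841!) = 65

Legendre's formula: v_p(n!) = Σ_{k ≥ 1} ⌊n / p^k⌋. For p = 29, n = 1841, the terms are:
  ⌊1841/29^1⌋ = ⌊1841/29⌋ = 63
  ⌊1841/29^2⌋ = ⌊1841/841⌋ = 2
(the next term ⌊1841/29^3⌋ = 0, terminating the sum). Summing: v_29(1841!) = 63 + 2 = 65.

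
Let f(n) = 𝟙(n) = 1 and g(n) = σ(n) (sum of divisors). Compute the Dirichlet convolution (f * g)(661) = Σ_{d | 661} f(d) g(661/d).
(𝟙 * σ)(661) = 663

Divisors of 661: [1, 661]. For each d | 661:
  d = 1: 𝟙(1) · σ(661/1) = 1 · 662 = 662
  d = 661: 𝟙(661) · σ(661/661) = 1 · 1 = 1
Summing: (𝟙 * σ)(661) = 662 + 1 = 663.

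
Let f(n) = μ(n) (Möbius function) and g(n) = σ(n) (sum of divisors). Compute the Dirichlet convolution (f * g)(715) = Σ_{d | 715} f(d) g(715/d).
(μ * σ)(715) = 715

Divisors of 715: [1, 5, 11, 13, 55, 65, 143, 715]. For each d | 715:
  d = 1: μ(1) · σ(715/1) = 1 · 1008 = 1008
  d = 5: μ(5) · σ(715/5) = -1 · 168 = -168
  d = 11: μ(11) · σ(715/11) = -1 · 84 = -84
  d = 13: μ(13) · σ(715/13) = -1 · 72 = -72
  d = 55: μ(55) · σ(715/55) = 1 · 14 = 14
  d = 65: μ(65) · σ(715/65) = 1 · 12 = 12
  d = 143: μ(143) · σ(715/143) = 1 · 6 = 6
  d = 715: μ(715) · σ(715/715) = -1 · 1 = -1
Summing: (μ * σ)(715) = 1008 + -168 + -84 + -72 + 14 + 12 + 6 + -1 = 715.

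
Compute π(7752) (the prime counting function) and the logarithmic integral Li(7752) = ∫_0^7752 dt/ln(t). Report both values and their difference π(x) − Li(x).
π(7752) = 982;  Li(7752) ≈ 998.77;  π(x) − Li(x) ≈ -16.77.

Direct count of primes ≤ 7752 gives π(7752) = 982. Numerical evaluation of the logarithmic integral gives Li(7752) ≈ 998.77. The difference π(x) − Li(x) ≈ -16.77 is typically negative for small/moderate x (Li(x) overestimates), though Littlewood's theorem shows this sign changes infinitely often.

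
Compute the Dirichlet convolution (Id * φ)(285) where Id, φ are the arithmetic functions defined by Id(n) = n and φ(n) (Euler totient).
(Id * φ)(285) = 1665

Divisors of 285: [1, 3, 5, 15, 19, 57, 95, 285]. For each d | 285:
  d = 1: Id(1) · φ(285/1) = 1 · 144 = 144
  d = 3: Id(3) · φ(285/3) = 3 · 72 = 216
  d = 5: Id(5) · φ(285/5) = 5 · 36 = 180
  d = 15: Id(15) · φ(285/15) = 15 · 18 = 270
  d = 19: Id(19) · φ(285/19) = 19 · 8 = 152
  d = 57: Id(57) · φ(285/57) = 57 · 4 = 228
  d = 95: Id(95) · φ(285/95) = 95 · 2 = 190
  d = 285: Id(285) · φ(285/285) = 285 · 1 = 285
Summing: (Id * φ)(285) = 144 + 216 + 180 + 270 + 152 + 228 + 190 + 285 = 1665.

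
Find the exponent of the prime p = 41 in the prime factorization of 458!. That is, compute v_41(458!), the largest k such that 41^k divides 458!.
v_41(458!) = 11

Legendre's formula: v_p(n!) = Σ_{k ≥ 1} ⌊n / p^k⌋. For p = 41, n = 458, the terms are:
  ⌊458/41^1⌋ = ⌊458/41⌋ = 11
(the next term ⌊458/41^2⌋ = 0, terminating the sum). Summing: v_41(458!) = 11 = 11.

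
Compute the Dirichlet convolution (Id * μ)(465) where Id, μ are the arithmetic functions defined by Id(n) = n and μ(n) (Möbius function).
(Id * μ)(465) = 240

Divisors of 465: [1, 3, 5, 15, 31, 93, 155, 465]. For each d | 465:
  d = 1: Id(1) · μ(465/1) = 1 · -1 = -1
  d = 3: Id(3) · μ(465/3) = 3 · 1 = 3
  d = 5: Id(5) · μ(465/5) = 5 · 1 = 5
  d = 15: Id(15) · μ(465/15) = 15 · -1 = -15
  d = 31: Id(31) · μ(465/31) = 31 · 1 = 31
  d = 93: Id(93) · μ(465/93) = 93 · -1 = -93
  d = 155: Id(155) · μ(465/155) = 155 · -1 = -155
  d = 465: Id(465) · μ(465/465) = 465 · 1 = 465
Summing: (Id * μ)(465) = -1 + 3 + 5 + -15 + 31 + -93 + -155 + 465 = 240.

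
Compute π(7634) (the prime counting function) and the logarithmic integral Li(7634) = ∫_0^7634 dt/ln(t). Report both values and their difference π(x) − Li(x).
π(7634) = 968;  Li(7634) ≈ 985.59;  π(x) − Li(x) ≈ -17.59.

Direct count of primes ≤ 7634 gives π(7634) = 968. Numerical evaluation of the logarithmic integral gives Li(7634) ≈ 985.59. The difference π(x) − Li(x) ≈ -17.59 is typically negative for small/moderate x (Li(x) overestimates), though Littlewood's theorem shows this sign changes infinitely often.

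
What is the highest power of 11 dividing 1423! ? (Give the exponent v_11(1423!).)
v_11(1423!) = 141

Legendre's formula: v_p(n!) = Σ_{k ≥ 1} ⌊n / p^k⌋. For p = 11, n = 1423, the terms are:
  ⌊1423/11^1⌋ = ⌊1423/11⌋ = 129
  ⌊1423/11^2⌋ = ⌊1423/121⌋ = 11
  ⌊1423/11^3⌋ = ⌊1423/1331⌋ = 1
(the next term ⌊1423/11^4⌋ = 0, terminating the sum). Summing: v_11(1423!) = 129 + 11 + 1 = 141.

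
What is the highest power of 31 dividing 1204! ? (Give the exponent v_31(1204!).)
v_31(1204!) = 39

Legendre's formula: v_p(n!) = Σ_{k ≥ 1} ⌊n / p^k⌋. For p = 31, n = 1204, the terms are:
  ⌊1204/31^1⌋ = ⌊1204/31⌋ = 38
  ⌊1204/31^2⌋ = ⌊1204/961⌋ = 1
(the next term ⌊1204/31^3⌋ = 0, terminating the sum). Summing: v_31(1204!) = 38 + 1 = 39.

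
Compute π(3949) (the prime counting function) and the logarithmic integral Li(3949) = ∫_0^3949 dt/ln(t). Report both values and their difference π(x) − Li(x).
π(3949) = 548;  Li(3949) ≈ 559.21;  π(x) − Li(x) ≈ -11.21.

Direct count of primes ≤ 3949 gives π(3949) = 548. Numerical evaluation of the logarithmic integral gives Li(3949) ≈ 559.21. The difference π(x) − Li(x) ≈ -11.21 is typically negative for small/moderate x (Li(x) overestimates), though Littlewood's theorem shows this sign changes infinitely often.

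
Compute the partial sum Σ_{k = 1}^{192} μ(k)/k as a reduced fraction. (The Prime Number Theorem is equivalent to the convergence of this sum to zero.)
Σ μ(k)/k = -420739552915294928774241207455396214980695624016399287527924921993022991/27128766892785789697356865495675641342069048639462920399809650408428403405

Values of μ(k) for 1 ≤ k ≤ 192: μ(1) = 1, μ(2) = -1, μ(3) = -1, μ(5) = -1, μ(6) = 1, μ(7) = -1, μ(10) = 1, μ(11) = -1, μ(13) = -1, μ(14) = 1, μ(15) = 1, μ(17) = -1, μ(19) = -1, μ(21) = 1, μ(22) = 1, μ(23) = -1, μ(26) = 1, μ(29) = -1, μ(30) = -1, μ(31) = -1, μ(33) = 1, μ(34) = 1, μ(35) = 1, μ(37) = -1, μ(38) = 1, μ(39) = 1, μ(41) = -1, μ(42) = -1, μ(43) = -1, μ(46) = 1, μ(47) = -1, μ(51) = 1, μ(53) = -1, μ(55) = 1, μ(57) = 1, μ(58) = 1, μ(59) = -1, μ(61) = -1, μ(62) = 1, μ(65) = 1, μ(66) = -1, μ(67) = -1, μ(69) = 1, μ(70) = -1, μ(71) = -1, μ(73) = -1, μ(74) = 1, μ(77) = 1, μ(78) = -1, μ(79) = -1, μ(82) = 1, μ(83) = -1, μ(85) = 1, μ(86) = 1, μ(87) = 1, μ(89) = -1, μ(91) = 1, μ(93) = 1, μ(94) = 1, μ(95) = 1, μ(97) = -1, μ(101) = -1, μ(102) = -1, μ(103) = -1, μ(105) = -1, μ(106) = 1, μ(107) = -1, μ(109) = -1, μ(110) = -1, μ(111) = 1, μ(113) = -1, μ(114) = -1, μ(115) = 1, μ(118) = 1, μ(119) = 1, μ(122) = 1, μ(123) = 1, μ(127) = -1, μ(129) = 1, μ(130) = -1, μ(131) = -1, μ(133) = 1, μ(134) = 1, μ(137) = -1, μ(138) = -1, μ(139) = -1, μ(141) = 1, μ(142) = 1, μ(143) = 1, μ(145) = 1, μ(146) = 1, μ(149) = -1, μ(151) = -1, μ(154) = -1, μ(155) = 1, μ(157) = -1, μ(158) = 1, μ(159) = 1, μ(161) = 1, μ(163) = -1, μ(165) = -1, μ(166) = 1, μ(167) = -1, μ(170) = -1, μ(173) = -1, μ(174) = -1, μ(177) = 1, μ(178) = 1, μ(179) = -1, μ(181) = -1, μ(182) = -1, μ(183) = 1, μ(185) = 1, μ(186) = -1, μ(187) = 1, μ(190) = -1, μ(191) = -1, with μ = 0 on non-squarefree integers. Summing μ(k)/k for k where μ(k) ≠ 0 gives -420739552915294928774241207455396214980695624016399287527924921993022991/27128766892785789697356865495675641342069048639462920399809650408428403405 ≈ -0.0155. (PNT ⟺ this sum → 0 as n → ∞.)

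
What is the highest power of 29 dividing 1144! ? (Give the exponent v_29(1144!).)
v_29(1144!) = 40

Legendre's formula: v_p(n!) = Σ_{k ≥ 1} ⌊n / p^k⌋. For p = 29, n = 1144, the terms are:
  ⌊1144/29^1⌋ = ⌊1144/29⌋ = 39
  ⌊1144/29^2⌋ = ⌊1144/841⌋ = 1
(the next term ⌊1144/29^3⌋ = 0, terminating the sum). Summing: v_29(1144!) = 39 + 1 = 40.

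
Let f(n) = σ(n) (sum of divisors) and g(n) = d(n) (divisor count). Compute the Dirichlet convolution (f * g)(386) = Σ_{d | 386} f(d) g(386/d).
(σ * d)(386) = 980

Divisors of 386: [1, 2, 193, 386]. For each d | 386:
  d = 1: σ(1) · d(386/1) = 1 · 4 = 4
  d = 2: σ(2) · d(386/2) = 3 · 2 = 6
  d = 193: σ(193) · d(386/193) = 194 · 2 = 388
  d = 386: σ(386) · d(386/386) = 582 · 1 = 582
Summing: (σ * d)(386) = 4 + 6 + 388 + 582 = 980.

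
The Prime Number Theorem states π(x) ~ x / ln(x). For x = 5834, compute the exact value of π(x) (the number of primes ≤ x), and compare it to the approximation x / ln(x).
π(5834) = 765;  x/ln(x) ≈ 672.78;  relative error ≈ 12.05%.

Directly count primes up to 5834: π(5834) = 765. The PNT approximation gives 5834/ln(5834) ≈ 5834/8.67146 ≈ 672.78. Relative error (π(x) − x/ln(x)) / π(x) ≈ 12.05%; the approximation is known to undercount slightly (Li(x) is a better estimate).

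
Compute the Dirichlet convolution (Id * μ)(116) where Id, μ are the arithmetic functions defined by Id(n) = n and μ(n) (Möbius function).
(Id * μ)(116) = 56

Divisors of 116: [1, 2, 4, 29, 58, 116]. For each d | 116:
  d = 1: Id(1) · μ(116/1) = 1 · 0 = 0
  d = 2: Id(2) · μ(116/2) = 2 · 1 = 2
  d = 4: Id(4) · μ(116/4) = 4 · -1 = -4
  d = 29: Id(29) · μ(116/29) = 29 · 0 = 0
  d = 58: Id(58) · μ(116/58) = 58 · -1 = -58
  d = 116: Id(116) · μ(116/116) = 116 · 1 = 116
Summing: (Id * μ)(116) = 0 + 2 + -4 + 0 + -58 + 116 = 56.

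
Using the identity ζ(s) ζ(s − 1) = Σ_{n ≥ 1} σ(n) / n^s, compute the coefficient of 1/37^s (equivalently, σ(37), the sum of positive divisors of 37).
σ(37) = 38

In the product (Σ m^0/m^s)(Σ k / k^s) = Σ (Σ_{d | n} d) / n^s, the coefficient of 1/n^s is σ(n) = Σ_{d | n} d. For n = 37, divisors are [1, 37]; summing: σ(37) = 38.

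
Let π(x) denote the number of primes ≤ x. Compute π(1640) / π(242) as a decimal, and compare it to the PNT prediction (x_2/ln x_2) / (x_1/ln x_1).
π(1640)/π(242) = 259/53 ≈ 4.8868;  PNT prediction ≈ 5.0251.

π(242) = 53 and π(1640) = 259, so π(1640)/π(242) ≈ 4.8868. The PNT-predicted ratio is (1640/ln(1640)) / (242/ln(242)) ≈ 5.0251. The two agree to within a few percent, as expected.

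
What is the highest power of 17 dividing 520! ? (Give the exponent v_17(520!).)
v_17(520!) = 31

Legendre's formula: v_p(n!) = Σ_{k ≥ 1} ⌊n / p^k⌋. For p = 17, n = 520, the terms are:
  ⌊520/17^1⌋ = ⌊520/17⌋ = 30
  ⌊520/17^2⌋ = ⌊520/289⌋ = 1
(the next term ⌊520/17^3⌋ = 0, terminating the sum). Summing: v_17(520!) = 30 + 1 = 31.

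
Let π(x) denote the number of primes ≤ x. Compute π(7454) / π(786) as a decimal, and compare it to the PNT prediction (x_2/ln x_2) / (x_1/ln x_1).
π(7454)/π(786) = 943/137 ≈ 6.8832;  PNT prediction ≈ 7.0909.

π(786) = 137 and π(7454) = 943, so π(7454)/π(786) ≈ 6.8832. The PNT-predicted ratio is (7454/ln(7454)) / (786/ln(786)) ≈ 7.0909. The two agree to within a few percent, as expected.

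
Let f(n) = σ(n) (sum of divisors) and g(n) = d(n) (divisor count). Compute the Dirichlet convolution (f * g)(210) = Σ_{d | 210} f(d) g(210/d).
(σ * d)(210) = 2400

Divisors of 210: [1, 2, 3, 5, 6, 7, 10, 14, 15, 21, 30, 35, 42, 70, 105, 210]. For each d | 210:
  d = 1: σ(1) · d(210/1) = 1 · 16 = 16
  d = 2: σ(2) · d(210/2) = 3 · 8 = 24
  d = 3: σ(3) · d(210/3) = 4 · 8 = 32
  d = 5: σ(5) · d(210/5) = 6 · 8 = 48
  d = 6: σ(6) · d(210/6) = 12 · 4 = 48
  d = 7: σ(7) · d(210/7) = 8 · 8 = 64
  d = 10: σ(10) · d(210/10) = 18 · 4 = 72
  d = 14: σ(14) · d(210/14) = 24 · 4 = 96
  d = 15: σ(15) · d(210/15) = 24 · 4 = 96
  d = 21: σ(21) · d(210/21) = 32 · 4 = 128
  d = 30: σ(30) · d(210/30) = 72 · 2 = 144
  d = 35: σ(35) · d(210/35) = 48 · 4 = 192
  d = 42: σ(42) · d(210/42) = 96 · 2 = 192
  d = 70: σ(70) · d(210/70) = 144 · 2 = 288
  d = 105: σ(105) · d(210/105) = 192 · 2 = 384
  d = 210: σ(210) · d(210/210) = 576 · 1 = 576
Summing: (σ * d)(210) = 16 + 24 + 32 + 48 + 48 + 64 + 72 + 96 + 96 + 128 + 144 + 192 + 192 + 288 + 384 + 576 = 2400.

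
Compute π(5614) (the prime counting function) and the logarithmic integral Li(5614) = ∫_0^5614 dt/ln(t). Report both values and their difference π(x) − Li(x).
π(5614) = 738;  Li(5614) ≈ 755.88;  π(x) − Li(x) ≈ -17.88.

Direct count of primes ≤ 5614 gives π(5614) = 738. Numerical evaluation of the logarithmic integral gives Li(5614) ≈ 755.88. The difference π(x) − Li(x) ≈ -17.88 is typically negative for small/moderate x (Li(x) overestimates), though Littlewood's theorem shows this sign changes infinitely often.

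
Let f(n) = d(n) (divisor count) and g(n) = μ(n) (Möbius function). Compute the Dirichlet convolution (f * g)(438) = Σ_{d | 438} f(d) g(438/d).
(d * μ)(438) = 1

Divisors of 438: [1, 2, 3, 6, 73, 146, 219, 438]. For each d | 438:
  d = 1: d(1) · μ(438/1) = 1 · -1 = -1
  d = 2: d(2) · μ(438/2) = 2 · 1 = 2
  d = 3: d(3) · μ(438/3) = 2 · 1 = 2
  d = 6: d(6) · μ(438/6) = 4 · -1 = -4
  d = 73: d(73) · μ(438/73) = 2 · 1 = 2
  d = 146: d(146) · μ(438/146) = 4 · -1 = -4
  d = 219: d(219) · μ(438/219) = 4 · -1 = -4
  d = 438: d(438) · μ(438/438) = 8 · 1 = 8
Summing: (d * μ)(438) = -1 + 2 + 2 + -4 + 2 + -4 + -4 + 8 = 1.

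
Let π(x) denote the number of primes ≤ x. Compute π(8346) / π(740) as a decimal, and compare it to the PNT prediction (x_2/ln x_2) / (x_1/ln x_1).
π(8346)/π(740) = 1045/131 ≈ 7.9771;  PNT prediction ≈ 8.2521.

π(740) = 131 and π(8346) = 1045, so π(8346)/π(740) ≈ 7.9771. The PNT-predicted ratio is (8346/ln(8346)) / (740/ln(740)) ≈ 8.2521. The two agree to within a few percent, as expected.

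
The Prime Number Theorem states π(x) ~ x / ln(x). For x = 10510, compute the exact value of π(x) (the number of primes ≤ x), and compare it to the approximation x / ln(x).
π(10510) = 1285;  x/ln(x) ≈ 1134.98;  relative error ≈ 11.67%.

Directly count primes up to 10510: π(10510) = 1285. The PNT approximation gives 10510/ln(10510) ≈ 10510/9.26008 ≈ 1134.98. Relative error (π(x) − x/ln(x)) / π(x) ≈ 11.67%; the approximation is known to undercount slightly (Li(x) is a better estimate).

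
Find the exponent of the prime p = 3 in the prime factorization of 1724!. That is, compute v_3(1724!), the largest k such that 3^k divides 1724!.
v_3(1724!) = 858

Legendre's formula: v_p(n!) = Σ_{k ≥ 1} ⌊n / p^k⌋. For p = 3, n = 1724, the terms are:
  ⌊1724/3^1⌋ = ⌊1724/3⌋ = 574
  ⌊1724/3^2⌋ = ⌊1724/9⌋ = 191
  ⌊1724/3^3⌋ = ⌊1724/27⌋ = 63
  ⌊1724/3^4⌋ = ⌊1724/81⌋ = 21
  ⌊1724/3^5⌋ = ⌊1724/243⌋ = 7
  ⌊1724/3^6⌋ = ⌊1724/729⌋ = 2
(the next term ⌊1724/3^7⌋ = 0, terminating the sum). Summing: v_3(1724!) = 574 + 191 + 63 + 21 + 7 + 2 = 858.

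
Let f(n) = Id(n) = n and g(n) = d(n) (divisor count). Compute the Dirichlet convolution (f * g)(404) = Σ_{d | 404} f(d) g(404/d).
(Id * d)(404) = 1133

Divisors of 404: [1, 2, 4, 101, 202, 404]. For each d | 404:
  d = 1: Id(1) · d(404/1) = 1 · 6 = 6
  d = 2: Id(2) · d(404/2) = 2 · 4 = 8
  d = 4: Id(4) · d(404/4) = 4 · 2 = 8
  d = 101: Id(101) · d(404/101) = 101 · 3 = 303
  d = 202: Id(202) · d(404/202) = 202 · 2 = 404
  d = 404: Id(404) · d(404/404) = 404 · 1 = 404
Summing: (Id * d)(404) = 6 + 8 + 8 + 303 + 404 + 404 = 1133.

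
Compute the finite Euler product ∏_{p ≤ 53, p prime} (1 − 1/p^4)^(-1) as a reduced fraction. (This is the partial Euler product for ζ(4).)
∏ = 750937919501355467062347671738968589096863062629/693820677147413996973765862820413440000000000000

The primes p ≤ 53 are [2, 3, 5, 7, 11, 13, 17, 19, 23, 29, 31, 37, 41, 43, 47, 53]. For each prime, (1 − 1/p^4)^(-1) = p^4 / (p^4 − 1). The product is (1 − 1/2^4)^(-1), (1 − 1/3^4)^(-1), (1 − 1/5^4)^(-1), (1 − 1/7^4)^(-1), (1 − 1/11^4)^(-1), (1 − 1/13^4)^(-1), (1 − 1/17^4)^(-1), (1 − 1/19^4)^(-1), (1 − 1/23^4)^(-1), (1 − 1/29^4)^(-1), (1 − 1/31^4)^(-1), (1 − 1/37^4)^(-1), (1 − 1/41^4)^(-1), (1 − 1/43^4)^(-1), (1 − 1/47^4)^(-1), (1 − 1/53^4)^(-1) = ∏ p^4 / (p^4 − 1) = 750937919501355467062347671738968589096863062629/693820677147413996973765862820413440000000000000.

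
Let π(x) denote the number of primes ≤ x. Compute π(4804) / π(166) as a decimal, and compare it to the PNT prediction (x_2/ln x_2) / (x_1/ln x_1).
π(4804)/π(166) = 647/38 ≈ 17.0263;  PNT prediction ≈ 17.4515.

π(166) = 38 and π(4804) = 647, so π(4804)/π(166) ≈ 17.0263. The PNT-predicted ratio is (4804/ln(4804)) / (166/ln(166)) ≈ 17.4515. The two agree to within a few percent, as expected.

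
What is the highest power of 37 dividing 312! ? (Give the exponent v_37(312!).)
v_37(312!) = 8

Legendre's formula: v_p(n!) = Σ_{k ≥ 1} ⌊n / p^k⌋. For p = 37, n = 312, the terms are:
  ⌊312/37^1⌋ = ⌊312/37⌋ = 8
(the next term ⌊312/37^2⌋ = 0, terminating the sum). Summing: v_37(312!) = 8 = 8.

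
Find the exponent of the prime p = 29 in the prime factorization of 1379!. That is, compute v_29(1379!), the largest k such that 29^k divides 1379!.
v_29(1379!) = 48

Legendre's formula: v_p(n!) = Σ_{k ≥ 1} ⌊n / p^k⌋. For p = 29, n = 1379, the terms are:
  ⌊1379/29^1⌋ = ⌊1379/29⌋ = 47
  ⌊1379/29^2⌋ = ⌊1379/841⌋ = 1
(the next term ⌊1379/29^3⌋ = 0, terminating the sum). Summing: v_29(1379!) = 47 + 1 = 48.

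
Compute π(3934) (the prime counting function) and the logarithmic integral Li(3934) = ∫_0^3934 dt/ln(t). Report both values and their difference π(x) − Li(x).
π(3934) = 546;  Li(3934) ≈ 557.40;  π(x) − Li(x) ≈ -11.40.

Direct count of primes ≤ 3934 gives π(3934) = 546. Numerical evaluation of the logarithmic integral gives Li(3934) ≈ 557.40. The difference π(x) − Li(x) ≈ -11.40 is typically negative for small/moderate x (Li(x) overestimates), though Littlewood's theorem shows this sign changes infinitely often.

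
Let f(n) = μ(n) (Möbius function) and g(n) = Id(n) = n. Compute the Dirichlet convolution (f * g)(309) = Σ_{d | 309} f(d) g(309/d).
(μ * Id)(309) = 204

Divisors of 309: [1, 3, 103, 309]. For each d | 309:
  d = 1: μ(1) · Id(309/1) = 1 · 309 = 309
  d = 3: μ(3) · Id(309/3) = -1 · 103 = -103
  d = 103: μ(103) · Id(309/103) = -1 · 3 = -3
  d = 309: μ(309) · Id(309/309) = 1 · 1 = 1
Summing: (μ * Id)(309) = 309 + -103 + -3 + 1 = 204.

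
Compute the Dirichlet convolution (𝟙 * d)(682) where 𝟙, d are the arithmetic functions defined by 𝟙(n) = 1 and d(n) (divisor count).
(𝟙 * d)(682) = 27

Divisors of 682: [1, 2, 11, 22, 31, 62, 341, 682]. For each d | 682:
  d = 1: 𝟙(1) · d(682/1) = 1 · 8 = 8
  d = 2: 𝟙(2) · d(682/2) = 1 · 4 = 4
  d = 11: 𝟙(11) · d(682/11) = 1 · 4 = 4
  d = 22: 𝟙(22) · d(682/22) = 1 · 2 = 2
  d = 31: 𝟙(31) · d(682/31) = 1 · 4 = 4
  d = 62: 𝟙(62) · d(682/62) = 1 · 2 = 2
  d = 341: 𝟙(341) · d(682/341) = 1 · 2 = 2
  d = 682: 𝟙(682) · d(682/682) = 1 · 1 = 1
Summing: (𝟙 * d)(682) = 8 + 4 + 4 + 2 + 4 + 2 + 2 + 1 = 27.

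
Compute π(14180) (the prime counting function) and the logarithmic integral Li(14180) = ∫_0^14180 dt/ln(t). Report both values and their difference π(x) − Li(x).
π(14180) = 1669;  Li(14180) ≈ 1691.10;  π(x) − Li(x) ≈ -22.10.

Direct count of primes ≤ 14180 gives π(14180) = 1669. Numerical evaluation of the logarithmic integral gives Li(14180) ≈ 1691.10. The difference π(x) − Li(x) ≈ -22.10 is typically negative for small/moderate x (Li(x) overestimates), though Littlewood's theorem shows this sign changes infinitely often.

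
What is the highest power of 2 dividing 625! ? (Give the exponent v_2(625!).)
v_2(625!) = 620

Legendre's formula: v_p(n!) = Σ_{k ≥ 1} ⌊n / p^k⌋. For p = 2, n = 625, the terms are:
  ⌊625/2^1⌋ = ⌊625/2⌋ = 312
  ⌊625/2^2⌋ = ⌊625/4⌋ = 156
  ⌊625/2^3⌋ = ⌊625/8⌋ = 78
  ⌊625/2^4⌋ = ⌊625/16⌋ = 39
  ⌊625/2^5⌋ = ⌊625/32⌋ = 19
  ⌊625/2^6⌋ = ⌊625/64⌋ = 9
  ⌊625/2^7⌋ = ⌊625/128⌋ = 4
  ⌊625/2^8⌋ = ⌊625/256⌋ = 2
  ⌊625/2^9⌋ = ⌊625/512⌋ = 1
(the next term ⌊625/2^10⌋ = 0, terminating the sum). Summing: v_2(625!) = 312 + 156 + 78 + 39 + 19 + 9 + 4 + 2 + 1 = 620.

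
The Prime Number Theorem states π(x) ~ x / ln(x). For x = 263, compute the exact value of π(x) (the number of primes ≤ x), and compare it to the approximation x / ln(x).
π(263) = 56;  x/ln(x) ≈ 47.20;  relative error ≈ 15.72%.

Directly count primes up to 263: π(263) = 56. The PNT approximation gives 263/ln(263) ≈ 263/5.57215 ≈ 47.20. Relative error (π(x) − x/ln(x)) / π(x) ≈ 15.72%; the approximation is known to undercount slightly (Li(x) is a better estimate).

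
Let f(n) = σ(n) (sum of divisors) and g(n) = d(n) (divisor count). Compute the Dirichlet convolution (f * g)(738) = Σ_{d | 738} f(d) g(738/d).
(σ * d)(738) = 5280

Divisors of 738: [1, 2, 3, 6, 9, 18, 41, 82, 123, 246, 369, 738]. For each d | 738:
  d = 1: σ(1) · d(738/1) = 1 · 12 = 12
  d = 2: σ(2) · d(738/2) = 3 · 6 = 18
  d = 3: σ(3) · d(738/3) = 4 · 8 = 32
  d = 6: σ(6) · d(738/6) = 12 · 4 = 48
  d = 9: σ(9) · d(738/9) = 13 · 4 = 52
  d = 18: σ(18) · d(738/18) = 39 · 2 = 78
  d = 41: σ(41) · d(738/41) = 42 · 6 = 252
  d = 82: σ(82) · d(738/82) = 126 · 3 = 378
  d = 123: σ(123) · d(738/123) = 168 · 4 = 672
  d = 246: σ(246) · d(738/246) = 504 · 2 = 1008
  d = 369: σ(369) · d(738/369) = 546 · 2 = 1092
  d = 738: σ(738) · d(738/738) = 1638 · 1 = 1638
Summing: (σ * d)(738) = 12 + 18 + 32 + 48 + 52 + 78 + 252 + 378 + 672 + 1008 + 1092 + 1638 = 5280.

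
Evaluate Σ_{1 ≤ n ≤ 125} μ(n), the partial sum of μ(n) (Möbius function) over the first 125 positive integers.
Σ_{n ≤ 125} μ(n) = -1

Compute μ(n) for each 1 ≤ n ≤ 125: μ(1) = 1, μ(2) = -1, μ(3) = -1, μ(4) = 0, μ(5) = -1, μ(6) = 1, μ(7) = -1, μ(8) = 0, μ(9) = 0, μ(10) = 1, μ(11) = -1, μ(12) = 0, μ(13) = -1, μ(14) = 1, μ(15) = 1, μ(16) = 0, μ(17) = -1, μ(18) = 0, μ(19) = -1, μ(20) = 0, μ(21) = 1, μ(22) = 1, μ(23) = -1, μ(24) = 0, μ(25) = 0, μ(26) = 1, μ(27) = 0, μ(28) = 0, μ(29) = -1, μ(30) = -1, μ(31) = -1, μ(32) = 0, μ(33) = 1, μ(34) = 1, μ(35) = 1, μ(36) = 0, μ(37) = -1, μ(38) = 1, μ(39) = 1, μ(40) = 0, μ(41) = -1, μ(42) = -1, μ(43) = -1, μ(44) = 0, μ(45) = 0, μ(46) = 1, μ(47) = -1, μ(48) = 0, μ(49) = 0, μ(50) = 0, μ(51) = 1, μ(52) = 0, μ(53) = -1, μ(54) = 0, μ(55) = 1, μ(56) = 0, μ(57) = 1, μ(58) = 1, μ(59) = -1, μ(60) = 0, μ(61) = -1, μ(62) = 1, μ(63) = 0, μ(64) = 0, μ(65) = 1, μ(66) = -1, μ(67) = -1, μ(68) = 0, μ(69) = 1, μ(70) = -1, μ(71) = -1, μ(72) = 0, μ(73) = -1, μ(74) = 1, μ(75) = 0, μ(76) = 0, μ(77) = 1, μ(78) = -1, μ(79) = -1, μ(80) = 0, μ(81) = 0, μ(82) = 1, μ(83) = -1, μ(84) = 0, μ(85) = 1, μ(86) = 1, μ(87) = 1, μ(88) = 0, μ(89) = -1, μ(90) = 0, μ(91) = 1, μ(92) = 0, μ(93) = 1, μ(94) = 1, μ(95) = 1, μ(96) = 0, μ(97) = -1, μ(98) = 0, μ(99) = 0, μ(100) = 0, μ(101) = -1, μ(102) = -1, μ(103) = -1, μ(104) = 0, μ(105) = -1, μ(106) = 1, μ(107) = -1, μ(108) = 0, μ(109) = -1, μ(110) = -1, μ(111) = 1, μ(112) = 0, μ(113) = -1, μ(114) = -1, μ(115) = 1, μ(116) = 0, μ(117) = 0, μ(118) = 1, μ(119) = 1, μ(120) = 0, μ(121) = 0, μ(122) = 1, μ(123) = 1, μ(124) = 0, μ(125) = 0. Summing all 125 values: -1. (Mertens function M(x) = Σ_{n ≤ x} μ(n); on average M(x) should be small (PNT ⟺ M(x) = o(x)).)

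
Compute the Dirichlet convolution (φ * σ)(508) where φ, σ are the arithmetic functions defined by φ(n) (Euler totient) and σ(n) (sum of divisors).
(φ * σ)(508) = 3048

Divisors of 508: [1, 2, 4, 127, 254, 508]. For each d | 508:
  d = 1: φ(1) · σ(508/1) = 1 · 896 = 896
  d = 2: φ(2) · σ(508/2) = 1 · 384 = 384
  d = 4: φ(4) · σ(508/4) = 2 · 128 = 256
  d = 127: φ(127) · σ(508/127) = 126 · 7 = 882
  d = 254: φ(254) · σ(508/254) = 126 · 3 = 378
  d = 508: φ(508) · σ(508/508) = 252 · 1 = 252
Summing: (φ * σ)(508) = 896 + 384 + 256 + 882 + 378 + 252 = 3048.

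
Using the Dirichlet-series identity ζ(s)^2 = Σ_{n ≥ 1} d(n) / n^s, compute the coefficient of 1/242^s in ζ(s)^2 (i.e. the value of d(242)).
d(242) = 6

ζ(s)^2 = (Σ 1/m^s)(Σ 1/k^s). The coefficient of 1/n^s in the product is the number of ordered pairs (m, k) with mk = n, which equals d(n). For n = 242, divisors are [1, 2, 11, 22, 121, 242], so d(242) = 6.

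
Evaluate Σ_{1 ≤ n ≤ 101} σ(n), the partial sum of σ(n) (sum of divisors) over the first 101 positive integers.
Σ_{n ≤ 101} σ(n) = 8401

Compute σ(n) for each 1 ≤ n ≤ 101: σ(1) = 1, σ(2) = 3, σ(3) = 4, σ(4) = 7, σ(5) = 6, σ(6) = 12, σ(7) = 8, σ(8) = 15, σ(9) = 13, σ(10) = 18, σ(11) = 12, σ(12) = 28, σ(13) = 14, σ(14) = 24, σ(15) = 24, σ(16) = 31, σ(17) = 18, σ(18) = 39, σ(19) = 20, σ(20) = 42, σ(21) = 32, σ(22) = 36, σ(23) = 24, σ(24) = 60, σ(25) = 31, σ(26) = 42, σ(27) = 40, σ(28) = 56, σ(29) = 30, σ(30) = 72, σ(31) = 32, σ(32) = 63, σ(33) = 48, σ(34) = 54, σ(35) = 48, σ(36) = 91, σ(37) = 38, σ(38) = 60, σ(39) = 56, σ(40) = 90, σ(41) = 42, σ(42) = 96, σ(43) = 44, σ(44) = 84, σ(45) = 78, σ(46) = 72, σ(47) = 48, σ(48) = 124, σ(49) = 57, σ(50) = 93, σ(51) = 72, σ(52) = 98, σ(53) = 54, σ(54) = 120, σ(55) = 72, σ(56) = 120, σ(57) = 80, σ(58) = 90, σ(59) = 60, σ(60) = 168, σ(61) = 62, σ(62) = 96, σ(63) = 104, σ(64) = 127, σ(65) = 84, σ(66) = 144, σ(67) = 68, σ(68) = 126, σ(69) = 96, σ(70) = 144, σ(71) = 72, σ(72) = 195, σ(73) = 74, σ(74) = 114, σ(75) = 124, σ(76) = 140, σ(77) = 96, σ(78) = 168, σ(79) = 80, σ(80) = 186, σ(81) = 121, σ(82) = 126, σ(83) = 84, σ(84) = 224, σ(85) = 108, σ(86) = 132, σ(87) = 120, σ(88) = 180, σ(89) = 90, σ(90) = 234, σ(91) = 112, σ(92) = 168, σ(93) = 128, σ(94) = 144, σ(95) = 120, σ(96) = 252, σ(97) = 98, σ(98) = 171, σ(99) = 156, σ(100) = 217, σ(101) = 102. Summing all 101 values: 8401. (Average order: Σ_{n ≤ x} σ(n) ~ (π²/12) x². For x = 101, (π²/12)·101² ≈ 8389.99.)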